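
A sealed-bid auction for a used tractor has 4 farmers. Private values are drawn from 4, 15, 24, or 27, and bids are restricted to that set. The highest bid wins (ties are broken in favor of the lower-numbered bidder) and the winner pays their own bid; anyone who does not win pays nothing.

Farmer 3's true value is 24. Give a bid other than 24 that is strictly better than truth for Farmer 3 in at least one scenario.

15

Suppose Farmer 1 bids 4, Farmer 2 bids 4 and Farmer 4 bids 4.
Bid 24: wins, pays 24, utility 24 - 24 = 0.
Bid 15: wins, pays 15, utility 24 - 15 = 9.
So bidding 15 beats truth here (9 > 0).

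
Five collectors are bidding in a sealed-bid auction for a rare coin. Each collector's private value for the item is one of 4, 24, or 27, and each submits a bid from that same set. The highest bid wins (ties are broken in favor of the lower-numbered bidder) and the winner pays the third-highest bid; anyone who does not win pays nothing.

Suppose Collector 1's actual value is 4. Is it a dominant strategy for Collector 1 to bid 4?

Yes

Check each profile of the others' bids and compare truth against every alternative bid.
Others bid (4, 4, 24, 24): truth gives 0, best alternative gives -20.
Others bid (4, 24, 4, 24): truth gives 0, best alternative gives -20.
Others bid (4, 24, 24, 4): truth gives 0, best alternative gives -20.
Others bid (4, 24, 24, 24): truth gives 0, best alternative gives -20.
Others bid (24, 4, 4, 24): truth gives 0, best alternative gives -20.
Others bid (24, 4, 24, 4): truth gives 0, best alternative gives -20.
(Remaining 75 profiles checked similarly; truth is weakly best in each.)
In every case the truthful bid is at least as good as any alternative, so it is a dominant strategy.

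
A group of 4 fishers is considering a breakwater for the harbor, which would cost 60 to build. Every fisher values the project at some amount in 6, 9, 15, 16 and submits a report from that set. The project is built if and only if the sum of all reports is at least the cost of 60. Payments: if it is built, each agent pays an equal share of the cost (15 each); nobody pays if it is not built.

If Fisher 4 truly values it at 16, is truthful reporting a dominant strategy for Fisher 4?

Yes

Check each profile of the others' reports and compare truth against every alternative report.
Others report (15, 15, 15): truth gives 1, best alternative gives 1.
Others report (15, 15, 16): truth gives 1, best alternative gives 1.
Others report (15, 16, 15): truth gives 1, best alternative gives 1.
Others report (15, 16, 16): truth gives 1, best alternative gives 1.
Others report (16, 15, 15): truth gives 1, best alternative gives 1.
Others report (16, 15, 16): truth gives 1, best alternative gives 1.
(Remaining 58 profiles checked similarly; truth is weakly best in each.)
In every case the truthful report is at least as good as any alternative, so it is a dominant strategy.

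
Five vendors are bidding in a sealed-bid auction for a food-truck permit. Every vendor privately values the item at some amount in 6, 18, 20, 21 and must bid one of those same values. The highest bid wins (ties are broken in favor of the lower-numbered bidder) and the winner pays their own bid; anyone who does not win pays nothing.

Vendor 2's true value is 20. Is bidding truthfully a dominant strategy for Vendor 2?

Consider the case where Vendor 1 bids 6, Vendor 3 bids 6, Vendor 4 bids 6 and Vendor 5 bids 6.
Truthful bid 20: wins, pays 20, utility 20 - 20 = 0.
Bid 18 instead: wins, pays 18, utility 20 - 18 = 2.
Since 2 > 0, bidding 18 is strictly better here, so truthful bidding is not dominant.

No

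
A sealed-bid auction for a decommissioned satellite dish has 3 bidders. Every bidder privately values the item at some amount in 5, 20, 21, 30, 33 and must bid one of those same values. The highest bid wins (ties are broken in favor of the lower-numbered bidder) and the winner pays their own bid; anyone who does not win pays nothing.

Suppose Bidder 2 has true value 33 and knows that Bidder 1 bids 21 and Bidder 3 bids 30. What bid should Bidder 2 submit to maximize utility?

30

Bid 5: loses, pays 0, utility 0.
Bid 20: loses, pays 0, utility 0.
Bid 21: loses, pays 0, utility 0.
Bid 30: wins, pays 30, utility 33 - 30 = 3.
Bid 33: wins, pays 33, utility 33 - 33 = 0.
The best choice is 30 with utility 3.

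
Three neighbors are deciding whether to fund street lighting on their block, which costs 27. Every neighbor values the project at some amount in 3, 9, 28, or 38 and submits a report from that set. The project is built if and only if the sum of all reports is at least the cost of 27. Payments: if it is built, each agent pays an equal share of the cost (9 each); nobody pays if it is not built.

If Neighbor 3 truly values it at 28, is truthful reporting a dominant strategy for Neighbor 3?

Yes

Check each profile of the others' reports and compare truth against every alternative report.
Others report (3, 3): truth gives 19, best alternative gives 19.
Others report (3, 9): truth gives 19, best alternative gives 19.
Others report (3, 28): truth gives 19, best alternative gives 19.
Others report (3, 38): truth gives 19, best alternative gives 19.
Others report (9, 3): truth gives 19, best alternative gives 19.
Others report (9, 9): truth gives 19, best alternative gives 19.
(Remaining 10 profiles checked similarly; truth is weakly best in each.)
In every case the truthful report is at least as good as any alternative, so it is a dominant strategy.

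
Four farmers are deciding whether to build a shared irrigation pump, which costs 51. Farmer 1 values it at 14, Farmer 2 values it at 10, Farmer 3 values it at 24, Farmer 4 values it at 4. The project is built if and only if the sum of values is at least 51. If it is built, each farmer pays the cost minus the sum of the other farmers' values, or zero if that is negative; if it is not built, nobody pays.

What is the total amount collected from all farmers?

Total value 52 ≥ cost 51, so it is built.
Farmer 1: others sum to 38; max(0, 51 - 38) = 13.
Farmer 2: others sum to 42; max(0, 51 - 42) = 9.
Farmer 3: others sum to 28; max(0, 51 - 28) = 23.
Farmer 4: others sum to 48; max(0, 51 - 48) = 3.
Total collected = 13 + 9 + 23 + 3 = 48.

48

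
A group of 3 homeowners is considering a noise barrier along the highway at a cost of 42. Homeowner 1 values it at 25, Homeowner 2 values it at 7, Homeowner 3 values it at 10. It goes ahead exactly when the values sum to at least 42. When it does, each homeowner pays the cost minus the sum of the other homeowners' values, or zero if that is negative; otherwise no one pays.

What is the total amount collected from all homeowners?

42

Total value 42 ≥ cost 42, so it is built.
Homeowner 1: others sum to 17; max(0, 42 - 17) = 25.
Homeowner 2: others sum to 35; max(0, 42 - 35) = 7.
Homeowner 3: others sum to 32; max(0, 42 - 32) = 10.
Total collected = 25 + 7 + 10 = 42.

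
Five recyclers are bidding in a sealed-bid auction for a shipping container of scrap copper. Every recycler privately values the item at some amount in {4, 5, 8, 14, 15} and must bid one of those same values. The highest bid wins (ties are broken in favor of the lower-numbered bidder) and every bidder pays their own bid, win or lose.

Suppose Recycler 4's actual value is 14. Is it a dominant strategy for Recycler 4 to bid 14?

Consider the case where Recycler 1 bids 4, Recycler 2 bids 4, Recycler 3 bids 4 and Recycler 5 bids 4.
Truthful bid 14: wins, pays 14, utility 14 - 14 = 0.
Bid 5 instead: wins, pays 5, utility 14 - 5 = 9.
Since 9 > 0, bidding 5 is strictly better here, so truthful bidding is not dominant.

No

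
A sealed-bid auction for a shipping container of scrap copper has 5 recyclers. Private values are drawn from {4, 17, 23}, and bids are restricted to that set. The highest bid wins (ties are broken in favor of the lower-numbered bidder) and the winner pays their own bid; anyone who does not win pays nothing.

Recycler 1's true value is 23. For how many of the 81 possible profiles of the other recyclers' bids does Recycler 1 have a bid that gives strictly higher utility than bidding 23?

Others bid (4, 4, 4, 4): truth gives 0; bid 4 gives 19 > 0. Violating.
Others bid (4, 4, 4, 17): truth gives 0; bid 17 gives 6 > 0. Violating.
Others bid (4, 4, 17, 4): truth gives 0; bid 17 gives 6 > 0. Violating.
Others bid (4, 4, 17, 17): truth gives 0; bid 17 gives 6 > 0. Violating.
Others bid (4, 4, 4, 23): truth gives 0; no alternative beats it.
Others bid (4, 4, 17, 23): truth gives 0; no alternative beats it.
(Checking all 81 profiles: 16 have a profitable deviation, 65 do not.)

16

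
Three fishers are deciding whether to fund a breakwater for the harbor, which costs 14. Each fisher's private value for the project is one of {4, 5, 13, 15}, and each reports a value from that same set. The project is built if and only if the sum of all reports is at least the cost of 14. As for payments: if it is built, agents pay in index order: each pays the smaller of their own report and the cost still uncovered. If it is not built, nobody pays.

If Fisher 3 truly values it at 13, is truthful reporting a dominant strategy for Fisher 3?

Yes

Check each profile of the others' reports and compare truth against every alternative report.
Others report (4, 13): truth gives 13, best alternative gives 13.
Others report (4, 15): truth gives 13, best alternative gives 13.
Others report (5, 13): truth gives 13, best alternative gives 13.
Others report (5, 15): truth gives 13, best alternative gives 13.
Others report (13, 4): truth gives 13, best alternative gives 13.
Others report (13, 5): truth gives 13, best alternative gives 13.
(Remaining 10 profiles checked similarly; truth is weakly best in each.)
In every case the truthful report is at least as good as any alternative, so it is a dominant strategy.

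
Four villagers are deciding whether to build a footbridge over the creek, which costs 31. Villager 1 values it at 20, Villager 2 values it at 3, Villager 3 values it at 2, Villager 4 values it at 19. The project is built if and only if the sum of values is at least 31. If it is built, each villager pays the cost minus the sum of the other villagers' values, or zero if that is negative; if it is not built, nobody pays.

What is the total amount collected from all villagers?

Total value 44 ≥ cost 31, so it is built.
Villager 1: others sum to 24; max(0, 31 - 24) = 7.
Villager 2: others sum to 41; max(0, 31 - 41) = 0.
Villager 3: others sum to 42; max(0, 31 - 42) = 0.
Villager 4: others sum to 25; max(0, 31 - 25) = 6.
Total collected = 7 + 0 + 0 + 6 = 13.

13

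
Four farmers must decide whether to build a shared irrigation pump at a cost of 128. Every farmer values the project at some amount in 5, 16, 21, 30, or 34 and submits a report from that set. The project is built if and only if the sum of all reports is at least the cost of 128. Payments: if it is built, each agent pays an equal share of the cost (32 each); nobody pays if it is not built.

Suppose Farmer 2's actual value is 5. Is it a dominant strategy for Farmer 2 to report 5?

Check each profile of the others' reports and compare truth against every alternative report.
Others report (5, 5, 5): truth gives 0, best alternative gives 0.
Others report (5, 5, 16): truth gives 0, best alternative gives 0.
Others report (5, 5, 21): truth gives 0, best alternative gives 0.
Others report (5, 5, 30): truth gives 0, best alternative gives 0.
Others report (5, 5, 34): truth gives 0, best alternative gives 0.
Others report (5, 16, 5): truth gives 0, best alternative gives 0.
(Remaining 119 profiles checked similarly; truth is weakly best in each.)
In every case the truthful report is at least as good as any alternative, so it is a dominant strategy.

Yes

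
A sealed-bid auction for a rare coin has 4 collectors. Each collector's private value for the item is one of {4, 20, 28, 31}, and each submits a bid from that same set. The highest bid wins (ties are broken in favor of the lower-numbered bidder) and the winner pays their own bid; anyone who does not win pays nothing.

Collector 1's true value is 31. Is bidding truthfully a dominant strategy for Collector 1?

No

Consider the case where Collector 2 bids 4, Collector 3 bids 4 and Collector 4 bids 4.
Truthful bid 31: wins, pays 31, utility 31 - 31 = 0.
Bid 4 instead: wins, pays 4, utility 31 - 4 = 27.
Since 27 > 0, bidding 4 is strictly better here, so truthful bidding is not dominant.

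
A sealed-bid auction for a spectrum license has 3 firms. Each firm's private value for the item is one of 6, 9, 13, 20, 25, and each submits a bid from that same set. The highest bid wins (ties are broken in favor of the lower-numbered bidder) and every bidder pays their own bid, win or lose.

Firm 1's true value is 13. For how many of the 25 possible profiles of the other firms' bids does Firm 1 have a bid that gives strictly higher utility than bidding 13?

Others bid (6, 6): truth gives 0; bid 6 gives 7 > 0. Violating.
Others bid (6, 9): truth gives 0; bid 9 gives 4 > 0. Violating.
Others bid (6, 20): truth gives -13; bid 6 gives -6 > -13. Violating.
Others bid (6, 25): truth gives -13; bid 6 gives -6 > -13. Violating.
Others bid (6, 13): truth gives 0; no alternative beats it.
Others bid (9, 13): truth gives 0; no alternative beats it.
(Checking all 25 profiles: 20 have a profitable deviation, 5 do not.)

20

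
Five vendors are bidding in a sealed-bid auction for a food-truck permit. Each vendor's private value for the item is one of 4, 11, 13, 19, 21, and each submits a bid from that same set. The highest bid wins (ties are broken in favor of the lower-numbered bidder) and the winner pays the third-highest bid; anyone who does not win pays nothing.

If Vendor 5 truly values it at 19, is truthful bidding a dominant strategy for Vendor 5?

Consider the case where Vendor 1 bids 4, Vendor 2 bids 4, Vendor 3 bids 4 and Vendor 4 bids 19.
Truthful bid 19: loses, pays 0, utility 0.
Bid 21 instead: wins, pays 4, utility 19 - 4 = 15.
Since 15 > 0, bidding 21 is strictly better here, so truthful bidding is not dominant.

No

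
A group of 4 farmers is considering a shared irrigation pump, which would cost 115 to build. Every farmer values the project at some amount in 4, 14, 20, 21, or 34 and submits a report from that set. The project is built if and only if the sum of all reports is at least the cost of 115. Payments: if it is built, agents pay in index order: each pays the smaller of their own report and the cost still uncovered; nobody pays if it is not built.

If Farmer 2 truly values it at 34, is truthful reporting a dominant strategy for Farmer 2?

No

Consider the case where Farmer 1 reports 34, Farmer 3 reports 34 and Farmer 4 reports 34.
Truthful report 34: project built, pays 34, utility 34 - 34 = 0.
Report 14 instead: project built, pays 14, utility 34 - 14 = 20.
Since 20 > 0, reporting 14 is strictly better here, so truthful reporting is not dominant.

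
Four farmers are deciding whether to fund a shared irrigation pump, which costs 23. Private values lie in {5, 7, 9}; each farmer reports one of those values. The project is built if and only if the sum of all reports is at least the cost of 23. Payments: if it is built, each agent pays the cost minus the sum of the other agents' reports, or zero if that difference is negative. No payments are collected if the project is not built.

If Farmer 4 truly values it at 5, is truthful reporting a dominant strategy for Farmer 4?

Yes

Check each profile of the others' reports and compare truth against every alternative report.
Others report (5, 5, 7): truth gives 0, best alternative gives -1.
Others report (5, 7, 5): truth gives 0, best alternative gives -1.
Others report (7, 5, 5): truth gives 0, best alternative gives -1.
Others report (5, 9, 9): truth gives 5, best alternative gives 5.
Others report (7, 7, 9): truth gives 5, best alternative gives 5.
Others report (7, 9, 7): truth gives 5, best alternative gives 5.
(Remaining 21 profiles checked similarly; truth is weakly best in each.)
In every case the truthful report is at least as good as any alternative, so it is a dominant strategy.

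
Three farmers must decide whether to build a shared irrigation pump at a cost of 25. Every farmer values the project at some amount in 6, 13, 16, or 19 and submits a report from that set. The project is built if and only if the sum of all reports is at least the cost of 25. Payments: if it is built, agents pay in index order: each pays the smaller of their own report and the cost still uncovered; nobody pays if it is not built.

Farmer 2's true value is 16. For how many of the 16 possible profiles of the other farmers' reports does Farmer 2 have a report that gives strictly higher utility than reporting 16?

Others report (6, 6): truth gives 0; report 13 gives 3 > 0. Violating.
Others report (6, 13): truth gives 0; report 6 gives 10 > 0. Violating.
Others report (6, 16): truth gives 0; report 6 gives 10 > 0. Violating.
Others report (6, 19): truth gives 0; report 6 gives 10 > 0. Violating.
Others report (19, 6): truth gives 10; no alternative beats it.
Others report (19, 13): truth gives 10; no alternative beats it.
(Checking all 16 profiles: 12 have a profitable deviation, 4 do not.)

12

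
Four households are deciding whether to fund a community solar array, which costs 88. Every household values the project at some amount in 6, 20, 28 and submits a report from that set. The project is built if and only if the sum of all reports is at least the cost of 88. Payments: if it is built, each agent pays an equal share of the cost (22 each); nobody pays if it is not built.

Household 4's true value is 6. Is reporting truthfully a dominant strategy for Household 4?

Yes

Check each profile of the others' reports and compare truth against every alternative report.
Others report (20, 20, 28): truth gives 0, best alternative gives -16.
Others report (20, 28, 20): truth gives 0, best alternative gives -16.
Others report (20, 28, 28): truth gives 0, best alternative gives -16.
Others report (28, 20, 20): truth gives 0, best alternative gives -16.
Others report (28, 20, 28): truth gives 0, best alternative gives -16.
Others report (28, 28, 20): truth gives 0, best alternative gives -16.
(Remaining 21 profiles checked similarly; truth is weakly best in each.)
In every case the truthful report is at least as good as any alternative, so it is a dominant strategy.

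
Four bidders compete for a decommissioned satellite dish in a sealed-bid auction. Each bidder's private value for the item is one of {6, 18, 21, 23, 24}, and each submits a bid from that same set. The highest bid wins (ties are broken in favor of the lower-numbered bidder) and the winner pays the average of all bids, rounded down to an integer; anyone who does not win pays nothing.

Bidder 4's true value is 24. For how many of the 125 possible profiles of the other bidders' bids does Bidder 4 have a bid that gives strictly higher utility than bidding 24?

Others bid (6, 6, 6): truth gives 14; bid 18 gives 15 > 14. Violating.
Others bid (6, 6, 18): truth gives 11; bid 21 gives 12 > 11. Violating.
Others bid (6, 18, 6): truth gives 11; bid 21 gives 12 > 11. Violating.
Others bid (6, 18, 18): truth gives 8; bid 21 gives 9 > 8. Violating.
Others bid (6, 6, 21): truth gives 10; no alternative beats it.
Others bid (6, 6, 23): truth gives 10; no alternative beats it.
(Checking all 125 profiles: 14 have a profitable deviation, 111 do not.)

14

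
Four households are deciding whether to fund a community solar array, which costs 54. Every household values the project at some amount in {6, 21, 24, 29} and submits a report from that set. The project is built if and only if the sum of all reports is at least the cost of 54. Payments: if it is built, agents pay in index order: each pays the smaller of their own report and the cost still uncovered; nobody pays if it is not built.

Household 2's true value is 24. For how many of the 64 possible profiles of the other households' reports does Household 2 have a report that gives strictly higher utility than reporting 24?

Others report (6, 6, 21): truth gives 0; report 21 gives 3 > 0. Violating.
Others report (6, 6, 24): truth gives 0; report 21 gives 3 > 0. Violating.
Others report (6, 6, 29): truth gives 0; report 21 gives 3 > 0. Violating.
Others report (6, 21, 6): truth gives 0; report 21 gives 3 > 0. Violating.
Others report (6, 6, 6): truth gives 0; no alternative beats it.
(Checking all 64 profiles: 63 have a profitable deviation, 1 does not.)

63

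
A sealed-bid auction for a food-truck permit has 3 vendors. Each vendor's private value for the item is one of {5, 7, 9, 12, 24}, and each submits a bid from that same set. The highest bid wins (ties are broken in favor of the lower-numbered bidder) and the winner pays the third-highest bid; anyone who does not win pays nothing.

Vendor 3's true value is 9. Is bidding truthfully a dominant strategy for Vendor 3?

Consider the case where Vendor 1 bids 5 and Vendor 2 bids 9.
Truthful bid 9: loses, pays 0, utility 0.
Bid 12 instead: wins, pays 5, utility 9 - 5 = 4.
Since 4 > 0, bidding 12 is strictly better here, so truthful bidding is not dominant.

No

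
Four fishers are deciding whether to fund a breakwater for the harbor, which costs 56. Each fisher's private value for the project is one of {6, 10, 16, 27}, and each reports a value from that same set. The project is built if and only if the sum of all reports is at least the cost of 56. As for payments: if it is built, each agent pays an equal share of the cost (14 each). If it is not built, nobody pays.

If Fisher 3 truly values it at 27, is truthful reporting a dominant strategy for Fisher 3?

Yes

Check each profile of the others' reports and compare truth against every alternative report.
Others report (6, 6, 27): truth gives 13, best alternative gives 0.
Others report (6, 10, 16): truth gives 13, best alternative gives 0.
Others report (6, 16, 10): truth gives 13, best alternative gives 0.
Others report (6, 16, 16): truth gives 13, best alternative gives 0.
Others report (6, 27, 6): truth gives 13, best alternative gives 0.
Others report (10, 6, 16): truth gives 13, best alternative gives 0.
(Remaining 58 profiles checked similarly; truth is weakly best in each.)
In every case the truthful report is at least as good as any alternative, so it is a dominant strategy.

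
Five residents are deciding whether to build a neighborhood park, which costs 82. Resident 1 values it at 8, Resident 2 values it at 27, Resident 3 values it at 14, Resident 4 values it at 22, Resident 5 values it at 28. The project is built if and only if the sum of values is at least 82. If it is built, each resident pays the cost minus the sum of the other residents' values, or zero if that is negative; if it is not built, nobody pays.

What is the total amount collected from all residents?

26

Total value 99 ≥ cost 82, so it is built.
Resident 1: others sum to 91; max(0, 82 - 91) = 0.
Resident 2: others sum to 72; max(0, 82 - 72) = 10.
Resident 3: others sum to 85; max(0, 82 - 85) = 0.
Resident 4: others sum to 77; max(0, 82 - 77) = 5.
Resident 5: others sum to 71; max(0, 82 - 71) = 11.
Total collected = 0 + 10 + 0 + 5 + 11 = 26.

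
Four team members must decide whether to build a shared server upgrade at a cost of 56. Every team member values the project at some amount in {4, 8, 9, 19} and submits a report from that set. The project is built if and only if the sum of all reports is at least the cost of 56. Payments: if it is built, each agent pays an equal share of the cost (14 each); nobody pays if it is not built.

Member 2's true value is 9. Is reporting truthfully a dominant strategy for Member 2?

Consider the case where Member 1 reports 9, Member 3 reports 19 and Member 4 reports 19.
Truthful report 9: project built, pays 14, utility 9 - 14 = -5.
Report 4 instead: project not built, utility 0.
Since 0 > -5, reporting 4 is strictly better here, so truthful reporting is not dominant.

No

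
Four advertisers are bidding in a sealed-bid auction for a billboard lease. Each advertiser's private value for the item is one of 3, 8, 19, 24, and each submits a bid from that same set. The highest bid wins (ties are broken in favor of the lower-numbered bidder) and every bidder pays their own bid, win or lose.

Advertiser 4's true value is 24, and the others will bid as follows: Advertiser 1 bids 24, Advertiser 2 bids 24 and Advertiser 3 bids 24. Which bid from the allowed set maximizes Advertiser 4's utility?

3

Bid 3: loses but pays 3, utility -3.
Bid 8: loses but pays 8, utility -8.
Bid 19: loses but pays 19, utility -19.
Bid 24: loses but pays 24, utility -24.
The best choice is 3 with utility -3.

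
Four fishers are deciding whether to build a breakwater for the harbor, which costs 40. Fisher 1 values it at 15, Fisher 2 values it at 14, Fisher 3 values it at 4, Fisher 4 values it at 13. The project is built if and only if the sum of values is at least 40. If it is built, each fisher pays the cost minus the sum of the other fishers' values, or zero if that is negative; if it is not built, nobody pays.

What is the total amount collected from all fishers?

Total value 46 ≥ cost 40, so it is built.
Fisher 1: others sum to 31; max(0, 40 - 31) = 9.
Fisher 2: others sum to 32; max(0, 40 - 32) = 8.
Fisher 3: others sum to 42; max(0, 40 - 42) = 0.
Fisher 4: others sum to 33; max(0, 40 - 33) = 7.
Total collected = 9 + 8 + 0 + 7 = 24.

24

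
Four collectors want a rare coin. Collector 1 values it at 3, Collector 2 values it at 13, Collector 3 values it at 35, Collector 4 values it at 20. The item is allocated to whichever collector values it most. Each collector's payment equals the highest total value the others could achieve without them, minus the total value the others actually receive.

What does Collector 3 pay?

20

Collector 3 has the highest value and receives the item.
Without Collector 3, the item would go to the next-highest value, 20, so the others could achieve 20.
With Collector 3 present and winning, the others receive nothing, so their total is 0.
Payment = 20 - 0 = 20.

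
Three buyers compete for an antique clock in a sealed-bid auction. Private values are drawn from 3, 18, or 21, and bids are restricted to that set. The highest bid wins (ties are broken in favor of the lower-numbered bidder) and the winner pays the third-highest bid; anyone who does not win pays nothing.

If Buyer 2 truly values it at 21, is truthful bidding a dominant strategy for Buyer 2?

Check each profile of the others' bids and compare truth against every alternative bid.
Others bid (3, 21): truth gives 18, best alternative gives 0.
Others bid (18, 3): truth gives 18, best alternative gives 0.
Others bid (18, 18): truth gives 3, best alternative gives 0.
Others bid (18, 21): truth gives 3, best alternative gives 0.
Others bid (3, 3): truth gives 18, best alternative gives 18.
Others bid (3, 18): truth gives 18, best alternative gives 18.
(Remaining 3 profiles checked similarly; truth is weakly best in each.)
In every case the truthful bid is at least as good as any alternative, so it is a dominant strategy.

Yes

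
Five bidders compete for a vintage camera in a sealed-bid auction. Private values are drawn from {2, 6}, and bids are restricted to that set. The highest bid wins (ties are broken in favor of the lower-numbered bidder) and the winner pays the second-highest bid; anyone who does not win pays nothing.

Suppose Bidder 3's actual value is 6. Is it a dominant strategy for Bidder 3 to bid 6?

Check each profile of the others' bids and compare truth against every alternative bid.
Others bid (2, 2, 2, 2): truth gives 4, best alternative gives 0.
Others bid (2, 2, 2, 6): truth gives 0, best alternative gives 0.
Others bid (2, 2, 6, 2): truth gives 0, best alternative gives 0.
Others bid (2, 2, 6, 6): truth gives 0, best alternative gives 0.
Others bid (2, 6, 2, 2): truth gives 0, best alternative gives 0.
Others bid (2, 6, 2, 6): truth gives 0, best alternative gives 0.
(Remaining 10 profiles checked similarly; truth is weakly best in each.)
In every case the truthful bid is at least as good as any alternative, so it is a dominant strategy.

Yes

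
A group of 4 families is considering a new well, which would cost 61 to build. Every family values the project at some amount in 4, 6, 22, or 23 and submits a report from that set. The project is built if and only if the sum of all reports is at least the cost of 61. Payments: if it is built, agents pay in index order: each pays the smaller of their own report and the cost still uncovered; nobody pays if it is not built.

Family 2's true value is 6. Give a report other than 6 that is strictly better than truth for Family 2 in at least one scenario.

4

Suppose Family 1 reports 22, Family 3 reports 22 and Family 4 reports 22.
Report 6: project built, pays 6, utility 6 - 6 = 0.
Report 4: project built, pays 4, utility 6 - 4 = 2.
So reporting 4 beats truth here (2 > 0).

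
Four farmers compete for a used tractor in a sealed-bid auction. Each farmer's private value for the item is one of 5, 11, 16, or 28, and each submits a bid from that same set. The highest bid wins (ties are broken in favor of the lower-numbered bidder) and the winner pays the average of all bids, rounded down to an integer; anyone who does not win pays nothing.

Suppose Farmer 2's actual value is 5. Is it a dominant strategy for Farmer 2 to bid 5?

Yes

Check each profile of the others' bids and compare truth against every alternative bid.
Others bid (5, 11, 11): truth gives 0, best alternative gives -4.
Others bid (5, 5, 11): truth gives 0, best alternative gives -3.
Others bid (5, 11, 5): truth gives 0, best alternative gives -3.
Others bid (5, 5, 5): truth gives 0, best alternative gives -1.
Others bid (5, 5, 16): truth gives 0, best alternative gives 0.
Others bid (5, 5, 28): truth gives 0, best alternative gives 0.
(Remaining 58 profiles checked similarly; truth is weakly best in each.)
In every case the truthful bid is at least as good as any alternative, so it is a dominant strategy.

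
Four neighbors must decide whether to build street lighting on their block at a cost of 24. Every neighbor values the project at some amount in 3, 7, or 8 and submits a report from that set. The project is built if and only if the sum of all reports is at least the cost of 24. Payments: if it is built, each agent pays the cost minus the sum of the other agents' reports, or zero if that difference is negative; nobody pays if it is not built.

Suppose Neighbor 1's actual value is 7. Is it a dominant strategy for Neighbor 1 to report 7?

Check each profile of the others' reports and compare truth against every alternative report.
Others report (8, 8, 8): truth gives 7, best alternative gives 7.
Others report (7, 8, 8): truth gives 6, best alternative gives 6.
Others report (8, 7, 8): truth gives 6, best alternative gives 6.
Others report (8, 8, 7): truth gives 6, best alternative gives 6.
Others report (7, 7, 8): truth gives 5, best alternative gives 5.
Others report (7, 8, 7): truth gives 5, best alternative gives 5.
(Remaining 21 profiles checked similarly; truth is weakly best in each.)
In every case the truthful report is at least as good as any alternative, so it is a dominant strategy.

Yes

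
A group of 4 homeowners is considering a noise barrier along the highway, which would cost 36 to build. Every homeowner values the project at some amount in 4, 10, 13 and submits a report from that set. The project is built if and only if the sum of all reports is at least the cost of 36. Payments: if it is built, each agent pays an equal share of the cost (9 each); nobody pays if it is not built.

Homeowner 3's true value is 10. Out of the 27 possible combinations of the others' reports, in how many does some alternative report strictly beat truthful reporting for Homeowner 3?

3

Others report (4, 10, 10): truth gives 0; report 13 gives 1 > 0. Violating.
Others report (10, 4, 10): truth gives 0; report 13 gives 1 > 0. Violating.
Others report (10, 10, 4): truth gives 0; report 13 gives 1 > 0. Violating.
Others report (4, 4, 4): truth gives 0; no alternative beats it.
Others report (4, 4, 10): truth gives 0; no alternative beats it.
(Checking all 27 profiles: 3 have a profitable deviation, 24 do not.)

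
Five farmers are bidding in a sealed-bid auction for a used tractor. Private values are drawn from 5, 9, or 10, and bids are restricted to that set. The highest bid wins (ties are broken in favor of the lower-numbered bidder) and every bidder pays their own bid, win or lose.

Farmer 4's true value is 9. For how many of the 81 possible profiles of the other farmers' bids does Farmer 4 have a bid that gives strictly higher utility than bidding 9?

79

Others bid (5, 5, 5, 10): truth gives -9; bid 10 gives -1 > -9. Violating.
Others bid (5, 5, 9, 5): truth gives -9; bid 10 gives -1 > -9. Violating.
Others bid (5, 5, 9, 9): truth gives -9; bid 10 gives -1 > -9. Violating.
Others bid (5, 5, 9, 10): truth gives -9; bid 10 gives -1 > -9. Violating.
Others bid (5, 5, 5, 5): truth gives 0; no alternative beats it.
Others bid (5, 5, 5, 9): truth gives 0; no alternative beats it.
(Checking all 81 profiles: 79 have a profitable deviation, 2 do not.)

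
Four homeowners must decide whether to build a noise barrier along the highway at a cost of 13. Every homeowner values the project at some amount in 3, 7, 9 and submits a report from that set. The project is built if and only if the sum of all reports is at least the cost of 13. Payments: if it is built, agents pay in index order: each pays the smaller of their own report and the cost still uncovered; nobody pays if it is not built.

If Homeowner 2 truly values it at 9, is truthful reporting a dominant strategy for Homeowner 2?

Consider the case where Homeowner 1 reports 3, Homeowner 3 reports 3 and Homeowner 4 reports 3.
Truthful report 9: project built, pays 9, utility 9 - 9 = 0.
Report 7 instead: project built, pays 7, utility 9 - 7 = 2.
Since 2 > 0, reporting 7 is strictly better here, so truthful reporting is not dominant.

No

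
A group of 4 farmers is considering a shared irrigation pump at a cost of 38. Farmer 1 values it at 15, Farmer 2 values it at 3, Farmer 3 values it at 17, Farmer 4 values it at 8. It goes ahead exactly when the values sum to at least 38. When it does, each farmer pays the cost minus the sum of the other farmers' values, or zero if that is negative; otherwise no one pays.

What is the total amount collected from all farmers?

25

Total value 43 ≥ cost 38, so it is built.
Farmer 1: others sum to 28; max(0, 38 - 28) = 10.
Farmer 2: others sum to 40; max(0, 38 - 40) = 0.
Farmer 3: others sum to 26; max(0, 38 - 26) = 12.
Farmer 4: others sum to 35; max(0, 38 - 35) = 3.
Total collected = 10 + 0 + 12 + 3 = 25.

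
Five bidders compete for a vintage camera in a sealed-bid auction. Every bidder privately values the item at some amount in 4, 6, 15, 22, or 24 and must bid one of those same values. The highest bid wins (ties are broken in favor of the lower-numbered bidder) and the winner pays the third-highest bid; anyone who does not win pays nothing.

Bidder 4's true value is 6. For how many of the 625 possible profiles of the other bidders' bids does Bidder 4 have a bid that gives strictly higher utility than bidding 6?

Others bid (4, 4, 4, 15): truth gives 0; bid 15 gives 2 > 0. Violating.
Others bid (4, 4, 4, 22): truth gives 0; bid 22 gives 2 > 0. Violating.
Others bid (4, 4, 4, 24): truth gives 0; bid 24 gives 2 > 0. Violating.
Others bid (4, 4, 6, 4): truth gives 0; bid 15 gives 2 > 0. Violating.
Others bid (4, 4, 4, 4): truth gives 2; no alternative beats it.
Others bid (4, 4, 4, 6): truth gives 2; no alternative beats it.
(Checking all 625 profiles: 12 have a profitable deviation, 613 do not.)

12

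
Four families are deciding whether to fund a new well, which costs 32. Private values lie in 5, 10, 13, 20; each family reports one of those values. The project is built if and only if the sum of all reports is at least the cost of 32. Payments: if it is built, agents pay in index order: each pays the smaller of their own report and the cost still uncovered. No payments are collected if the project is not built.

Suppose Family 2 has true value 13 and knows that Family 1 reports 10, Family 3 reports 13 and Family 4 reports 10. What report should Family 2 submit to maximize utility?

5

Report 5: project built, pays 5, utility 13 - 5 = 8.
Report 10: project built, pays 10, utility 13 - 10 = 3.
Report 13: project built, pays 13, utility 13 - 13 = 0.
Report 20: project built, pays 20, utility 13 - 20 = -7.
The best choice is 5 with utility 8.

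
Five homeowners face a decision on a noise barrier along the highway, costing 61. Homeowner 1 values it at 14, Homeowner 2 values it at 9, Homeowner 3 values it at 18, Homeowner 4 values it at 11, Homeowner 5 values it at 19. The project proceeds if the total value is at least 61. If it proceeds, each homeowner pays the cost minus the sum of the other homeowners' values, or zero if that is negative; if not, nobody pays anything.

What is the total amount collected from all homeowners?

22

Total value 71 ≥ cost 61, so it is built.
Homeowner 1: others sum to 57; max(0, 61 - 57) = 4.
Homeowner 2: others sum to 62; max(0, 61 - 62) = 0.
Homeowner 3: others sum to 53; max(0, 61 - 53) = 8.
Homeowner 4: others sum to 60; max(0, 61 - 60) = 1.
Homeowner 5: others sum to 52; max(0, 61 - 52) = 9.
Total collected = 4 + 0 + 8 + 1 + 9 = 22.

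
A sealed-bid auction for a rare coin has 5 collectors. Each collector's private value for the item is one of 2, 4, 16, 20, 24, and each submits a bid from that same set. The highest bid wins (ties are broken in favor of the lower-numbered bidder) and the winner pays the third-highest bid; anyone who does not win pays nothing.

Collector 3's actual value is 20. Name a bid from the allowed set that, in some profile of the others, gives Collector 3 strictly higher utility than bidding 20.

Suppose Collector 1 bids 2, Collector 2 bids 2, Collector 4 bids 2 and Collector 5 bids 24.
Bid 20: loses, pays 0, utility 0.
Bid 24: wins, pays 2, utility 20 - 2 = 18.
So bidding 24 beats truth here (18 > 0).

24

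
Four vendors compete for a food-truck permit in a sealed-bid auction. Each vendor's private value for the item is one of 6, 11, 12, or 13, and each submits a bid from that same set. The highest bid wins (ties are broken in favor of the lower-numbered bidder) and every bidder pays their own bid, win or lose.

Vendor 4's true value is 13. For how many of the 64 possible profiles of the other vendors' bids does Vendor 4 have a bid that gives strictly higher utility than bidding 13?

45

Others bid (6, 6, 6): truth gives 0; bid 11 gives 2 > 0. Violating.
Others bid (6, 6, 11): truth gives 0; bid 12 gives 1 > 0. Violating.
Others bid (6, 6, 13): truth gives -13; bid 6 gives -6 > -13. Violating.
Others bid (6, 11, 6): truth gives 0; bid 12 gives 1 > 0. Violating.
Others bid (6, 6, 12): truth gives 0; no alternative beats it.
Others bid (6, 11, 12): truth gives 0; no alternative beats it.
(Checking all 64 profiles: 45 have a profitable deviation, 19 do not.)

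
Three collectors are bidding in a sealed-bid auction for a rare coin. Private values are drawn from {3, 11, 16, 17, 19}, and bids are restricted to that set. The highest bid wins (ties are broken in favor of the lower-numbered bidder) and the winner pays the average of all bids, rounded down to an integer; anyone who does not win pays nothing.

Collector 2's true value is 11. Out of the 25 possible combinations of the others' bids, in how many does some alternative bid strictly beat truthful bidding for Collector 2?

1

Others bid (11, 3): truth gives 0; bid 16 gives 1 > 0. Violating.
Others bid (3, 3): truth gives 6; no alternative beats it.
Others bid (3, 11): truth gives 3; no alternative beats it.
(Checking all 25 profiles: 1 has a profitable deviation, 24 do not.)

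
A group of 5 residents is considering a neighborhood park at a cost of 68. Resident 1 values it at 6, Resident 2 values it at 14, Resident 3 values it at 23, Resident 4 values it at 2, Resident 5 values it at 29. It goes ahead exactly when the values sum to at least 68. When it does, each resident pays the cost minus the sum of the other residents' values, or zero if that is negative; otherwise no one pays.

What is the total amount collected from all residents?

Total value 74 ≥ cost 68, so it is built.
Resident 1: others sum to 68; max(0, 68 - 68) = 0.
Resident 2: others sum to 60; max(0, 68 - 60) = 8.
Resident 3: others sum to 51; max(0, 68 - 51) = 17.
Resident 4: others sum to 72; max(0, 68 - 72) = 0.
Resident 5: others sum to 45; max(0, 68 - 45) = 23.
Total collected = 0 + 8 + 17 + 0 + 23 = 48.

48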